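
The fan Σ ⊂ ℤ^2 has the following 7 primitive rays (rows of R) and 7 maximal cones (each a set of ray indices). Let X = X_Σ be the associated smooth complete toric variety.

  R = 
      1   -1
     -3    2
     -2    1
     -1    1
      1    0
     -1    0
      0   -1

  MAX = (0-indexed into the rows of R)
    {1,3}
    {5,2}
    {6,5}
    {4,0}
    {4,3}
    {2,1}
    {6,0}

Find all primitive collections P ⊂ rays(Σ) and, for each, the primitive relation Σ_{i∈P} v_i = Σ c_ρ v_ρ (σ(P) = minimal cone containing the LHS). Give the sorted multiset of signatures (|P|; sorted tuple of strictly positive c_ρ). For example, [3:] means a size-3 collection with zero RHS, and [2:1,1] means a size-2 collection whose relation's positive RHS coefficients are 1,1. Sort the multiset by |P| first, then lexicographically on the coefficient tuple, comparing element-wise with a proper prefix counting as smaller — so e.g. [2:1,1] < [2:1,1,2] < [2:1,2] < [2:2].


14 minimal non-faces of Δ(Σ) (on 7 rays):

  P={0,3}:  v_{0} + v_{3} = 0 ; sig = [2:]
  P={4,5}:  v_{4} + v_{5} = 0 ; sig = [2:]
  P={0,1}:  v_{0} + v_{1} = v_{2} ; sig = [2:1]
  P={0,2}:  v_{0} + v_{2} = v_{5} ; sig = [2:1]
  P={0,5}:  v_{0} + v_{5} = v_{6} ; sig = [2:1]
  P={2,3}:  v_{2} + v_{3} = v_{1} ; sig = [2:1]
  P={2,4}:  v_{2} + v_{4} = v_{3} ; sig = [2:1]
  P={3,5}:  v_{3} + v_{5} = v_{2} ; sig = [2:1]
  P={3,6}:  v_{3} + v_{6} = v_{5} ; sig = [2:1]
  P={4,6}:  v_{4} + v_{6} = v_{0} ; sig = [2:1]
  P={1,6}:  v_{1} + v_{6} = v_{2} + v_{5} ; sig = [2:1,1]
  P={1,4}:  v_{1} + v_{4} = 2·v_{3} ; sig = [2:2]
  P={1,5}:  v_{1} + v_{5} = 2·v_{2} ; sig = [2:2]
  P={2,6}:  v_{2} + v_{6} = 2·v_{5} ; sig = [2:2]

so the primitive-relation signature multiset is
[[2:], [2:], [2:1], [2:1], [2:1], [2:1], [2:1], [2:1], [2:1], [2:1], [2:1,1], [2:2], [2:2], [2:2]]


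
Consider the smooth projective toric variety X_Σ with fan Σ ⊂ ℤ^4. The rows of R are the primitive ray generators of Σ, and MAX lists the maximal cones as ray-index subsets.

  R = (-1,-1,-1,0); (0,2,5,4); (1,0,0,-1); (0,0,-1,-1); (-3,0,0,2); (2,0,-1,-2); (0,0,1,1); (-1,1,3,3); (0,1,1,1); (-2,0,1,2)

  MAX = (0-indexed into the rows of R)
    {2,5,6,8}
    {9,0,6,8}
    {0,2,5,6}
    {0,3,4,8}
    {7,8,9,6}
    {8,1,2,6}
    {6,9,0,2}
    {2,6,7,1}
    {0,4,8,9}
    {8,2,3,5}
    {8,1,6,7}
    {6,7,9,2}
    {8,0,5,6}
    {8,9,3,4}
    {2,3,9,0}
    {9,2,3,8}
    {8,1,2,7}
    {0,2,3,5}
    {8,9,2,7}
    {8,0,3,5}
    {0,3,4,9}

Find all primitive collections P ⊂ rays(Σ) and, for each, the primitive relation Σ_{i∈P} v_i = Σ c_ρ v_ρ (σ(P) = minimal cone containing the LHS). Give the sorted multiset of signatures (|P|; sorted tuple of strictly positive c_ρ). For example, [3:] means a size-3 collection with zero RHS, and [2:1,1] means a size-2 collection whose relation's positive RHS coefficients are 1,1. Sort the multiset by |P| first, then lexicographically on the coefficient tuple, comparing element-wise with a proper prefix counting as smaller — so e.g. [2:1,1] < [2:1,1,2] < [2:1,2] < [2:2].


The 18 primitive collections of Σ (r=10, n=4):

  P = {3,6}:  v_{3} + v_{6} = 0  ⟹  sig = [2:]
  P = {5,9}:  v_{5} + v_{9} = 0  ⟹  sig = [2:]
  P = {0,1}:  v_{0} + v_{1} = v_{6} + v_{7}  ⟹  sig = [2:1,1]
  P = {0,7}:  v_{0} + v_{7} = v_{6} + v_{9}  ⟹  sig = [2:1,1]
  P = {2,4}:  v_{2} + v_{4} = v_{3} + v_{9}  ⟹  sig = [2:1,1]
  P = {1,3}:  v_{1} + v_{3} = v_{2} + v_{7} + v_{8}  ⟹  sig = [2:1,1,1]
  P = {1,4}:  v_{1} + v_{4} = v_{7} + v_{8} + v_{9}  ⟹  sig = [2:1,1,1]
  P = {3,7}:  v_{3} + v_{7} = v_{2} + v_{8} + v_{9}  ⟹  sig = [2:1,1,1]
  P = {4,5}:  v_{4} + v_{5} = v_{0} + v_{3} + v_{8}  ⟹  sig = [2:1,1,1]
  P = {4,6}:  v_{4} + v_{6} = v_{0} + v_{8} + v_{9}  ⟹  sig = [2:1,1,1]
  P = {5,7}:  v_{5} + v_{7} = v_{2} + v_{6} + v_{8}  ⟹  sig = [2:1,1,1]
  P = {4,7}:  v_{4} + v_{7} = v_{8} + 2·v_{9}  ⟹  sig = [2:1,2]
  P = {1,9}:  v_{1} + v_{9} = 2·v_{7}  ⟹  sig = [2:2]
  P = {1,5}:  v_{1} + v_{5} = 2·v_{2} + 2·v_{6} + 2·v_{8}  ⟹  sig = [2:2,2,2]
  P = {0,2,8}:  v_{0} + v_{2} + v_{8} = 0  ⟹  sig = [3:]
  P = {0,3,8,9}:  v_{0} + v_{3} + v_{8} + v_{9} = v_{4}  ⟹  sig = [4:1]
  P = {2,6,7,8}:  v_{2} + v_{6} + v_{7} + v_{8} = v_{1}  ⟹  sig = [4:1]
  P = {2,6,8,9}:  v_{2} + v_{6} + v_{8} + v_{9} = v_{7}  ⟹  sig = [4:1]

so the primitive-relation signature multiset is
{ [2:] ×2,  [2:1,1] ×3,  [2:1,1,1] ×6,  [2:1,2],  [2:2],  [2:2,2,2],  [3:],  [4:1] ×3 }


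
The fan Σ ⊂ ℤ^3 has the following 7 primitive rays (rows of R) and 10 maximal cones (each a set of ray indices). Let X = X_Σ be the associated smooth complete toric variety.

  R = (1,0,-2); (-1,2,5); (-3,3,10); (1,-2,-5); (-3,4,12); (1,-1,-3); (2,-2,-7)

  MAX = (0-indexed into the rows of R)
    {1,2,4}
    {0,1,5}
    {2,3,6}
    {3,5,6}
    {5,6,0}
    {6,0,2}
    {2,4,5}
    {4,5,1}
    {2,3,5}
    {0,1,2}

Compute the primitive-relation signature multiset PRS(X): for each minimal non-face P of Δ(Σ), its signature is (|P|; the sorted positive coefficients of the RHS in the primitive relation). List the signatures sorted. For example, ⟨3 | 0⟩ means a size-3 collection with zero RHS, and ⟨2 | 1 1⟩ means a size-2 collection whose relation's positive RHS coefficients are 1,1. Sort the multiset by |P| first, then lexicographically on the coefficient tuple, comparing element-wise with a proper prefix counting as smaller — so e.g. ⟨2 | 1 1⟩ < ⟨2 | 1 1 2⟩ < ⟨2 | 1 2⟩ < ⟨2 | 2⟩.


Σ has 9 primitive collections:

  {1,3}:  v_{1} + v_{3} = 0  so sig = ⟨2 | 0⟩
  {0,3}:  v_{0} + v_{3} = v_{6}  so sig = ⟨2 | 1⟩
  {1,6}:  v_{1} + v_{6} = v_{0}  so sig = ⟨2 | 1⟩
  {4,6}:  v_{4} + v_{6} = v_{1}  so sig = ⟨2 | 1⟩
  {3,4}:  v_{3} + v_{4} = v_{2} + v_{5}  so sig = ⟨2 | 1 1⟩
  {0,4}:  v_{0} + v_{4} = 2·v_{1}  so sig = ⟨2 | 2⟩
  {2,5,6}:  v_{2} + v_{5} + v_{6} = 0  so sig = ⟨3 | 0⟩
  {0,2,5}:  v_{0} + v_{2} + v_{5} = v_{1}  so sig = ⟨3 | 1⟩
  {1,2,5}:  v_{1} + v_{2} + v_{5} = v_{4}  so sig = ⟨3 | 1⟩

Hence PRS(X_Σ) =
    ⟨2 | 0⟩
    ⟨2 | 1⟩
    ⟨2 | 1⟩
    ⟨2 | 1⟩
    ⟨2 | 1 1⟩
    ⟨2 | 2⟩
    ⟨3 | 0⟩
    ⟨3 | 1⟩
    ⟨3 | 1⟩


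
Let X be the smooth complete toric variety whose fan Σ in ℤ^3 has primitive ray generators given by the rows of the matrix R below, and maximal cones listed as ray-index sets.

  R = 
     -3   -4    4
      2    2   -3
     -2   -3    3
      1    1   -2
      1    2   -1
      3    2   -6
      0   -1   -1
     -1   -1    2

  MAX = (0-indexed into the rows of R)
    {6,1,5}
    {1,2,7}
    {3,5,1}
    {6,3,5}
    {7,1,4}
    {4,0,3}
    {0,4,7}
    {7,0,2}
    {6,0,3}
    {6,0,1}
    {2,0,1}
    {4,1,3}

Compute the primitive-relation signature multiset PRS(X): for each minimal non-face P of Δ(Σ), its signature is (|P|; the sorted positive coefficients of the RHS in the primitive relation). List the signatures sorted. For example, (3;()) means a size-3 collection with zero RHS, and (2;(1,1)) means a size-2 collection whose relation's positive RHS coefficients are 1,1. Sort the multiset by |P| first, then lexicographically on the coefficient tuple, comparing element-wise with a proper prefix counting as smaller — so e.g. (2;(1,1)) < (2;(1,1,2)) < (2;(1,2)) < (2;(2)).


The 14 primitive collections of Σ (r=8, n=3):

  P = {3,7}:  v_{3} + v_{7} = 0  ⟹  sig = (2;())
  P = {2,4}:  v_{2} + v_{4} = v_{7}  ⟹  sig = (2;(1))
  P = {4,6}:  v_{4} + v_{6} = v_{3}  ⟹  sig = (2;(1))
  P = {2,3}:  v_{2} + v_{3} = v_{0} + v_{1}  ⟹  sig = (2;(1,1))
  P = {5,7}:  v_{5} + v_{7} = v_{1} + v_{6}  ⟹  sig = (2;(1,1))
  P = {6,7}:  v_{6} + v_{7} = v_{0} + v_{1}  ⟹  sig = (2;(1,1))
  P = {2,5}:  v_{2} + v_{5} = v_{0} + 2·v_{1} + v_{6}  ⟹  sig = (2;(1,1,2))
  P = {4,5}:  v_{4} + v_{5} = v_{1} + 2·v_{3}  ⟹  sig = (2;(1,2))
  P = {0,5}:  v_{0} + v_{5} = 2·v_{6}  ⟹  sig = (2;(2))
  P = {2,6}:  v_{2} + v_{6} = 2·v_{0} + 2·v_{1}  ⟹  sig = (2;(2,2))
  P = {0,1,4}:  v_{0} + v_{1} + v_{4} = 0  ⟹  sig = (3;())
  P = {0,1,3}:  v_{0} + v_{1} + v_{3} = v_{6}  ⟹  sig = (3;(1))
  P = {0,1,7}:  v_{0} + v_{1} + v_{7} = v_{2}  ⟹  sig = (3;(1))
  P = {1,3,6}:  v_{1} + v_{3} + v_{6} = v_{5}  ⟹  sig = (3;(1))

Sorted signature multiset PRS(X):
    (2;())
    (2;(1))
    (2;(1))
    (2;(1,1))
    (2;(1,1))
    (2;(1,1))
    (2;(1,1,2))
    (2;(1,2))
    (2;(2))
    (2;(2,2))
    (3;())
    (3;(1))
    (3;(1))
    (3;(1))


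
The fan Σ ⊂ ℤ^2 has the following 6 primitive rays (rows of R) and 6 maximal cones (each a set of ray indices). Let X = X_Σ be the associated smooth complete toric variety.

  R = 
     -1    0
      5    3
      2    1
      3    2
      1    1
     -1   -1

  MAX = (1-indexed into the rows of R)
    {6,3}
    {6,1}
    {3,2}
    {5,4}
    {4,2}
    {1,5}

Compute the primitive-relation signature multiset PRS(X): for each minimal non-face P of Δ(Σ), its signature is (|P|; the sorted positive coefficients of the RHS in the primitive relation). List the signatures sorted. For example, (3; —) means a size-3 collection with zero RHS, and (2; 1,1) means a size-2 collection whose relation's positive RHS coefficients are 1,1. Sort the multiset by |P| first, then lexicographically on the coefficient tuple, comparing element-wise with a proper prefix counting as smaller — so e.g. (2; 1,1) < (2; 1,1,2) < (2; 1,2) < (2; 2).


9 minimal non-faces of Δ(Σ) (on 6 rays):

  P = {5,6}:  v_{5} + v_{6} = 0 — sig = (2; —)
  P = {1,3}:  v_{1} + v_{3} = v_{5} — sig = (2; 1)
  P = {3,4}:  v_{3} + v_{4} = v_{2} — sig = (2; 1)
  P = {3,5}:  v_{3} + v_{5} = v_{4} — sig = (2; 1)
  P = {4,6}:  v_{4} + v_{6} = v_{3} — sig = (2; 1)
  P = {1,2}:  v_{1} + v_{2} = v_{4} + v_{5} — sig = (2; 1,1)
  P = {1,4}:  v_{1} + v_{4} = 2·v_{5} — sig = (2; 2)
  P = {2,5}:  v_{2} + v_{5} = 2·v_{4} — sig = (2; 2)
  P = {2,6}:  v_{2} + v_{6} = 2·v_{3} — sig = (2; 2)

Sorted signature multiset PRS(X):
    |P|=2: 9 collections, coeffs (), (1), (1), (1), (1), (1,1), (2), (2), (2)


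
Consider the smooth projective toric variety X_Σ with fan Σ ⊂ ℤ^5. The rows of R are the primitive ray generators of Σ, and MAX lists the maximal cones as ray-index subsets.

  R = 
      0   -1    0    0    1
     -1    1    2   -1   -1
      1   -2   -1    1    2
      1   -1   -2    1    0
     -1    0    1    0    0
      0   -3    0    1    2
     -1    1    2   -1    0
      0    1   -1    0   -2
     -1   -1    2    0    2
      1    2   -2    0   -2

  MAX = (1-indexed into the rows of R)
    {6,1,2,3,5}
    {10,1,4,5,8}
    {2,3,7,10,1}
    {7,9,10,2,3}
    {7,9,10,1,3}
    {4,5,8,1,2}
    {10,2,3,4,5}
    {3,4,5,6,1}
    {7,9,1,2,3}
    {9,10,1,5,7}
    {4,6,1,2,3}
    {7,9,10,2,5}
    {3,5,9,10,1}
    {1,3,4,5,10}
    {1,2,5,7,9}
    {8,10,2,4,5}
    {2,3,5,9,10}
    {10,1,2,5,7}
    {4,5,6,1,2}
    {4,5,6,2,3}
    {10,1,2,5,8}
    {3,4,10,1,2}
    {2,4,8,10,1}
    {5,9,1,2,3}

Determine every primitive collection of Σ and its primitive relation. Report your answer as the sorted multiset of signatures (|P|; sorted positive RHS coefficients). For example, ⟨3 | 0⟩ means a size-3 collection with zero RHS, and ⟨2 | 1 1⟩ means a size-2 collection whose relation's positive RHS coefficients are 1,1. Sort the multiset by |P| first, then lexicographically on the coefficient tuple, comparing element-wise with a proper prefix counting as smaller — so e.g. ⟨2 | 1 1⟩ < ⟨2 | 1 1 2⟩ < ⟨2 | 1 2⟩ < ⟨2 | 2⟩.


14 collections generate NE(X_Σ); each relation:

  P = {4,7}:  v_{4} + v_{7} = 0 ; sig = ⟨2 | 0⟩
  P = {3,8}:  v_{3} + v_{8} = v_{4} ; sig = ⟨2 | 1⟩
  P = {6,10}:  v_{6} + v_{10} = v_{4} ; sig = ⟨2 | 1⟩
  P = {8,9}:  v_{8} + v_{9} = v_{5} ; sig = ⟨2 | 1⟩
  P = {4,9}:  v_{4} + v_{9} = v_{3} + v_{5} ; sig = ⟨2 | 1 1⟩
  P = {6,7}:  v_{6} + v_{7} = v_{1} + v_{2} + v_{3} + v_{5} ; sig = ⟨2 | 1 1 1 1⟩
  P = {7,8}:  v_{7} + v_{8} = v_{1} + v_{2} + v_{5} + v_{10} ; sig = ⟨2 | 1 1 1 1⟩
  P = {6,8}:  v_{6} + v_{8} = v_{1} + v_{2} + 2·v_{4} + v_{5} ; sig = ⟨2 | 1 1 1 2⟩
  P = {6,9}:  v_{6} + v_{9} = v_{1} + v_{2} + 2·v_{3} + 2·v_{5} ; sig = ⟨2 | 1 1 2 2⟩
  P = {3,5,7}:  v_{3} + v_{5} + v_{7} = v_{9} ; sig = ⟨3 | 1⟩
  P = {1,2,9,10}:  v_{1} + v_{2} + v_{9} + v_{10} = v_{7} ; sig = ⟨4 | 1⟩
  P = {1,2,3,5,10}:  v_{1} + v_{2} + v_{3} + v_{5} + v_{10} = 0 ; sig = ⟨5 | 0⟩
  P = {1,2,3,4,5}:  v_{1} + v_{2} + v_{3} + v_{4} + v_{5} = v_{6} ; sig = ⟨5 | 1⟩
  P = {1,2,4,5,10}:  v_{1} + v_{2} + v_{4} + v_{5} + v_{10} = v_{8} ; sig = ⟨5 | 1⟩

Sorted signature multiset PRS(X):
{ ⟨2 | 0⟩,  ⟨2 | 1⟩ ×3,  ⟨2 | 1 1⟩,  ⟨2 | 1 1 1 1⟩ ×2,  ⟨2 | 1 1 1 2⟩,  ⟨2 | 1 1 2 2⟩,  ⟨3 | 1⟩,  ⟨4 | 1⟩,  ⟨5 | 0⟩,  ⟨5 | 1⟩ ×2 }


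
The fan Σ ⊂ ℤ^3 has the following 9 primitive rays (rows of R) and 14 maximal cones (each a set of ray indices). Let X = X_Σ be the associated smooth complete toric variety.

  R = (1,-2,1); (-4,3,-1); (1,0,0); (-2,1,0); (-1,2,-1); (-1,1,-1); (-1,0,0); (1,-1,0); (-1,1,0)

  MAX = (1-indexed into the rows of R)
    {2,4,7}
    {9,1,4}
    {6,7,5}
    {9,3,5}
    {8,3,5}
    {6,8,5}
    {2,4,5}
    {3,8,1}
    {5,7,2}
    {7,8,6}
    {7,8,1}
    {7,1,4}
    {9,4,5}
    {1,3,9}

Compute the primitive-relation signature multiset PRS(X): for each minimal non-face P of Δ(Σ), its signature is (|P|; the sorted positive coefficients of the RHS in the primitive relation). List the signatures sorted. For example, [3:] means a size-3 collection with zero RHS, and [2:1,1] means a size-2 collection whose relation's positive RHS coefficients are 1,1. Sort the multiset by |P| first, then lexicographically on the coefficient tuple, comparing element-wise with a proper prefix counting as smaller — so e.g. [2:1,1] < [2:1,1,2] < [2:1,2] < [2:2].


Σ has 17 primitive collections:

  • {1,5}:  v_{1} + v_{5} = 0 — sig = [2:]
  • {3,7}:  v_{3} + v_{7} = 0 — sig = [2:]
  • {8,9}:  v_{8} + v_{9} = 0 — sig = [2:]
  • {3,4}:  v_{3} + v_{4} = v_{9} — sig = [2:1]
  • {4,8}:  v_{4} + v_{8} = v_{7} — sig = [2:1]
  • {7,9}:  v_{7} + v_{9} = v_{4} — sig = [2:1]
  • {1,2}:  v_{1} + v_{2} = v_{4} + v_{7} — sig = [2:1,1]
  • {1,6}:  v_{1} + v_{6} = v_{7} + v_{8} — sig = [2:1,1]
  • {2,3}:  v_{2} + v_{3} = v_{4} + v_{5} — sig = [2:1,1]
  • {3,6}:  v_{3} + v_{6} = v_{5} + v_{8} — sig = [2:1,1]
  • {6,9}:  v_{6} + v_{9} = v_{5} + v_{7} — sig = [2:1,1]
  • {2,8}:  v_{2} + v_{8} = v_{5} + 2·v_{7} — sig = [2:1,2]
  • {2,9}:  v_{2} + v_{9} = 2·v_{4} + v_{5} — sig = [2:1,2]
  • {4,6}:  v_{4} + v_{6} = v_{5} + 2·v_{7} — sig = [2:1,2]
  • {2,6}:  v_{2} + v_{6} = 2·v_{5} + 3·v_{7} — sig = [2:2,3]
  • {4,5,7}:  v_{4} + v_{5} + v_{7} = v_{2} — sig = [3:1]
  • {5,7,8}:  v_{5} + v_{7} + v_{8} = v_{6} — sig = [3:1]

so the primitive-relation signature multiset is
{ [2:] ×3,  [2:1] ×3,  [2:1,1] ×5,  [2:1,2] ×3,  [2:2,3],  [3:1] ×2 }


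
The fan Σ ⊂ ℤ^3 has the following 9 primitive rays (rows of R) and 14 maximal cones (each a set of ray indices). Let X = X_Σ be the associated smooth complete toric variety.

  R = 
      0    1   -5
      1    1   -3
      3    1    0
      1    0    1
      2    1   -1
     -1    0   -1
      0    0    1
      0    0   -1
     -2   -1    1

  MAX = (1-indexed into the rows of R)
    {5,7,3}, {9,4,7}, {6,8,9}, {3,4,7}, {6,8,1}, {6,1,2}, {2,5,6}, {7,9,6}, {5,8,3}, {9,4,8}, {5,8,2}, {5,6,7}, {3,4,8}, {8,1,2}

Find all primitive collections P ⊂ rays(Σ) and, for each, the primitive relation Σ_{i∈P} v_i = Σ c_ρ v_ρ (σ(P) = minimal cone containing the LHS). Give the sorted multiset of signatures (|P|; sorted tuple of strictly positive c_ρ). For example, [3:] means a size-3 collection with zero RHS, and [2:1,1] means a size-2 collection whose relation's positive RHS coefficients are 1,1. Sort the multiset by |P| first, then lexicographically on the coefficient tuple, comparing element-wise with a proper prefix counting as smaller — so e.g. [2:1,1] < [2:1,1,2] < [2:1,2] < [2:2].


Δ(Σ) — 9 vertices, 17 min non-faces:

  {4,6}:  v_{4} + v_{6} = 0  ⟹  sig = [2:]
  {5,9}:  v_{5} + v_{9} = 0  ⟹  sig = [2:]
  {7,8}:  v_{7} + v_{8} = 0  ⟹  sig = [2:]
  {3,6}:  v_{3} + v_{6} = v_{5}  ⟹  sig = [2:1]
  {3,9}:  v_{3} + v_{9} = v_{4}  ⟹  sig = [2:1]
  {4,5}:  v_{4} + v_{5} = v_{3}  ⟹  sig = [2:1]
  {1,4}:  v_{1} + v_{4} = v_{2} + v_{8}  ⟹  sig = [2:1,1]
  {1,7}:  v_{1} + v_{7} = v_{2} + v_{6}  ⟹  sig = [2:1,1]
  {2,4}:  v_{2} + v_{4} = v_{5} + v_{8}  ⟹  sig = [2:1,1]
  {2,7}:  v_{2} + v_{7} = v_{5} + v_{6}  ⟹  sig = [2:1,1]
  {2,9}:  v_{2} + v_{9} = v_{6} + v_{8}  ⟹  sig = [2:1,1]
  {1,3}:  v_{1} + v_{3} = v_{2} + v_{5} + v_{8}  ⟹  sig = [2:1,1,1]
  {2,3}:  v_{2} + v_{3} = 2·v_{5} + v_{8}  ⟹  sig = [2:1,2]
  {1,5}:  v_{1} + v_{5} = 2·v_{2}  ⟹  sig = [2:2]
  {1,9}:  v_{1} + v_{9} = 2·v_{6} + 2·v_{8}  ⟹  sig = [2:2,2]
  {2,6,8}:  v_{2} + v_{6} + v_{8} = v_{1}  ⟹  sig = [3:1]
  {5,6,8}:  v_{5} + v_{6} + v_{8} = v_{2}  ⟹  sig = [3:1]

Signatures (|P|; sorted positive RHS coefficients), sorted:
{ [2:] ×3,  [2:1] ×3,  [2:1,1] ×5,  [2:1,1,1],  [2:1,2],  [2:2],  [2:2,2],  [3:1] ×2 }


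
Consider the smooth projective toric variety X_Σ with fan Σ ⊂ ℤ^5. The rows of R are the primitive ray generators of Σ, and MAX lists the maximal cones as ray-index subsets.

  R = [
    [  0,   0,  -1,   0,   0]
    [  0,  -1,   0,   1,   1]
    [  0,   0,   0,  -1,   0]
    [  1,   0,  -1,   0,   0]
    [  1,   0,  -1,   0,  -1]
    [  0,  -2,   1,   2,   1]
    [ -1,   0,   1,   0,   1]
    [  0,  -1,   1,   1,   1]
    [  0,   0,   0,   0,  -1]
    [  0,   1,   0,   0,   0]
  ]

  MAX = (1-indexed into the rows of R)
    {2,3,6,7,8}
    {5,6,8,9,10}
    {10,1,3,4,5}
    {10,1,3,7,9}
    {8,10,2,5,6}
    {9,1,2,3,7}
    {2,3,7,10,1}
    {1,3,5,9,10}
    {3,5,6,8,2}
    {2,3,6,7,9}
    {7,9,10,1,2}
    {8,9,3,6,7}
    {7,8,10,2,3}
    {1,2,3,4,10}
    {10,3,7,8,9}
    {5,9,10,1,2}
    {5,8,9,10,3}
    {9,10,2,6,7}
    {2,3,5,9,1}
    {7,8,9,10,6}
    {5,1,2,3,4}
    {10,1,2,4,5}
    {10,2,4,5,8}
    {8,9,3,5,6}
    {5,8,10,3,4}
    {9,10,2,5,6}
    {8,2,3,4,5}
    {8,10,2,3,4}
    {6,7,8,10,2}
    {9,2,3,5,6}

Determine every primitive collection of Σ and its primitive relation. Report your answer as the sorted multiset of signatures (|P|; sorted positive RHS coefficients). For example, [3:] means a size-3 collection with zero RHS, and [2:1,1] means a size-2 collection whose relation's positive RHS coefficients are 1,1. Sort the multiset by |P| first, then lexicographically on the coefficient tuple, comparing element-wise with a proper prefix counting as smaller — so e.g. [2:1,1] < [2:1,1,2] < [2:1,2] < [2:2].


10 collections generate NE(X_Σ); each relation:

  {5,7}:  v_{5} + v_{7} = 0  ⇒ sig = [2:]
  {1,8}:  v_{1} + v_{8} = v_{2}  ⇒ sig = [2:1]
  {4,9}:  v_{4} + v_{9} = v_{5}  ⇒ sig = [2:1]
  {4,6}:  v_{4} + v_{6} = v_{2} + v_{5} + v_{8}  ⇒ sig = [2:1,1,1]
  {4,7}:  v_{4} + v_{7} = v_{2} + v_{3} + v_{10}  ⇒ sig = [2:1,1,1]
  {1,6}:  v_{1} + v_{6} = 2·v_{2} + v_{9}  ⇒ sig = [2:1,2]
  {2,8,9}:  v_{2} + v_{8} + v_{9} = v_{6}  ⇒ sig = [3:1]
  {3,6,10}:  v_{3} + v_{6} + v_{10} = v_{8}  ⇒ sig = [3:1]
  {2,3,9,10}:  v_{2} + v_{3} + v_{9} + v_{10} = 0  ⇒ sig = [4:]
  {2,3,5,10}:  v_{2} + v_{3} + v_{5} + v_{10} = v_{4}  ⇒ sig = [4:1]

Signatures (|P|; sorted positive RHS coefficients), sorted:
{ [2:],  [2:1] ×2,  [2:1,1,1] ×2,  [2:1,2],  [3:1] ×2,  [4:],  [4:1] }


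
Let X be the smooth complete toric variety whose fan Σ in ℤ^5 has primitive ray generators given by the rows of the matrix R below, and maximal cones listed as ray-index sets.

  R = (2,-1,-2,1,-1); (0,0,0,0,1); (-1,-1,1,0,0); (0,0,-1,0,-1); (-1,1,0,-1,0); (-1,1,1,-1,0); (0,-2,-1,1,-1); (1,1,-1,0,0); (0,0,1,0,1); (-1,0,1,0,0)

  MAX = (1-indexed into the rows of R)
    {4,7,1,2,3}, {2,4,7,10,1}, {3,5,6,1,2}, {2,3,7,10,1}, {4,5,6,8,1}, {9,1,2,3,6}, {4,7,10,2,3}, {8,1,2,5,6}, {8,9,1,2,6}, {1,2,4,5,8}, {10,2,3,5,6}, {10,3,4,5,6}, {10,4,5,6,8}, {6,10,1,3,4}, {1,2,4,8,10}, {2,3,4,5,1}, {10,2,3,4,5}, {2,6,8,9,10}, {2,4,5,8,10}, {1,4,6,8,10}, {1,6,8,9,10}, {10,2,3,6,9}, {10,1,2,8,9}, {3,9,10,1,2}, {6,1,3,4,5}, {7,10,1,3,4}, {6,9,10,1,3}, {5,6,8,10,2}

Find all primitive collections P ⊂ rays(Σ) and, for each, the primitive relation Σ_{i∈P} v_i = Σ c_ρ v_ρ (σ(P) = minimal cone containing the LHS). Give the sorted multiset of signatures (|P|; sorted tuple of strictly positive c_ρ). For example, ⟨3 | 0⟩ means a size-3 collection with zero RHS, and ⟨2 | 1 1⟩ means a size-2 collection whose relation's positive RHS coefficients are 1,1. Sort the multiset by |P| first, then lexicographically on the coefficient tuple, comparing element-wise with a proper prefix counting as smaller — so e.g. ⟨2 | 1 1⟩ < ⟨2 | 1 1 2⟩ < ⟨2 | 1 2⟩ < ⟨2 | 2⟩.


Primitive collections (11):

  • {3,8}:  v_{3} + v_{8} = 0  so sig = ⟨2 | 0⟩
  • {4,9}:  v_{4} + v_{9} = 0  so sig = ⟨2 | 0⟩
  • {5,9}:  v_{5} + v_{9} = v_{2} + v_{6}  so sig = ⟨2 | 1 1⟩
  • {6,7}:  v_{6} + v_{7} = v_{3} + v_{4}  so sig = ⟨2 | 1 1⟩
  • {7,8}:  v_{7} + v_{8} = v_{1} + v_{2} + v_{4} + v_{10}  so sig = ⟨2 | 1 1 1 1⟩
  • {7,9}:  v_{7} + v_{9} = v_{1} + v_{2} + v_{3} + v_{10}  so sig = ⟨2 | 1 1 1 1⟩
  • {5,7}:  v_{5} + v_{7} = v_{2} + v_{3} + 2·v_{4}  so sig = ⟨2 | 1 1 2⟩
  • {1,5,10}:  v_{1} + v_{5} + v_{10} = v_{4}  so sig = ⟨3 | 1⟩
  • {2,4,6}:  v_{2} + v_{4} + v_{6} = v_{5}  so sig = ⟨3 | 1⟩
  • {1,2,6,10}:  v_{1} + v_{2} + v_{6} + v_{10} = 0  so sig = ⟨4 | 0⟩
  • {1,2,3,4,10}:  v_{1} + v_{2} + v_{3} + v_{4} + v_{10} = v_{7}  so sig = ⟨5 | 1⟩

Sorted signature multiset PRS(X):
[⟨2 | 0⟩, ⟨2 | 0⟩, ⟨2 | 1 1⟩, ⟨2 | 1 1⟩, ⟨2 | 1 1 1 1⟩, ⟨2 | 1 1 1 1⟩, ⟨2 | 1 1 2⟩, ⟨3 | 1⟩, ⟨3 | 1⟩, ⟨4 | 0⟩, ⟨5 | 1⟩]


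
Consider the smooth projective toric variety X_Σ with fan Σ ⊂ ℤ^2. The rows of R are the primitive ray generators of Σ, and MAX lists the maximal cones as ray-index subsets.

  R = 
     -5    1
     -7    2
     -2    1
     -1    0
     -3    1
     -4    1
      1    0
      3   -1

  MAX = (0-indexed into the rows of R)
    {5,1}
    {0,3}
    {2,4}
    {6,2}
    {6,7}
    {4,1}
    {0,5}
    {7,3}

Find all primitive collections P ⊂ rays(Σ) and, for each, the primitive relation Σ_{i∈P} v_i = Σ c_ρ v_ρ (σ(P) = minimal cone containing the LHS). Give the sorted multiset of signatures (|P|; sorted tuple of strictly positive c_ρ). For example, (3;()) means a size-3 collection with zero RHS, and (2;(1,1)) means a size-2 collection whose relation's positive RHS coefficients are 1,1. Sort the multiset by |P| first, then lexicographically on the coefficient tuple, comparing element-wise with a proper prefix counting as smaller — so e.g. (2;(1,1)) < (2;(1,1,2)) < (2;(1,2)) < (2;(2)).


20 collections generate NE(X_Σ); each relation:

  {3,6}:  v_{3} + v_{6} = 0 ; sig = (2;())
  {4,7}:  v_{4} + v_{7} = 0 ; sig = (2;())
  {0,2}:  v_{0} + v_{2} = v_{1} ; sig = (2;(1))
  {0,6}:  v_{0} + v_{6} = v_{5} ; sig = (2;(1))
  {1,7}:  v_{1} + v_{7} = v_{5} ; sig = (2;(1))
  {2,3}:  v_{2} + v_{3} = v_{4} ; sig = (2;(1))
  {2,7}:  v_{2} + v_{7} = v_{6} ; sig = (2;(1))
  {3,4}:  v_{3} + v_{4} = v_{5} ; sig = (2;(1))
  {3,5}:  v_{3} + v_{5} = v_{0} ; sig = (2;(1))
  {4,5}:  v_{4} + v_{5} = v_{1} ; sig = (2;(1))
  {4,6}:  v_{4} + v_{6} = v_{2} ; sig = (2;(1))
  {5,6}:  v_{5} + v_{6} = v_{4} ; sig = (2;(1))
  {5,7}:  v_{5} + v_{7} = v_{3} ; sig = (2;(1))
  {0,4}:  v_{0} + v_{4} = 2·v_{5} ; sig = (2;(2))
  {0,7}:  v_{0} + v_{7} = 2·v_{3} ; sig = (2;(2))
  {1,3}:  v_{1} + v_{3} = 2·v_{5} ; sig = (2;(2))
  {1,6}:  v_{1} + v_{6} = 2·v_{4} ; sig = (2;(2))
  {2,5}:  v_{2} + v_{5} = 2·v_{4} ; sig = (2;(2))
  {0,1}:  v_{0} + v_{1} = 3·v_{5} ; sig = (2;(3))
  {1,2}:  v_{1} + v_{2} = 3·v_{4} ; sig = (2;(3))

Sorted signature multiset PRS(X):
    (2;())
    (2;())
    (2;(1))
    (2;(1))
    (2;(1))
    (2;(1))
    (2;(1))
    (2;(1))
    (2;(1))
    (2;(1))
    (2;(1))
    (2;(1))
    (2;(1))
    (2;(2))
    (2;(2))
    (2;(2))
    (2;(2))
    (2;(2))
    (2;(3))
    (2;(3))


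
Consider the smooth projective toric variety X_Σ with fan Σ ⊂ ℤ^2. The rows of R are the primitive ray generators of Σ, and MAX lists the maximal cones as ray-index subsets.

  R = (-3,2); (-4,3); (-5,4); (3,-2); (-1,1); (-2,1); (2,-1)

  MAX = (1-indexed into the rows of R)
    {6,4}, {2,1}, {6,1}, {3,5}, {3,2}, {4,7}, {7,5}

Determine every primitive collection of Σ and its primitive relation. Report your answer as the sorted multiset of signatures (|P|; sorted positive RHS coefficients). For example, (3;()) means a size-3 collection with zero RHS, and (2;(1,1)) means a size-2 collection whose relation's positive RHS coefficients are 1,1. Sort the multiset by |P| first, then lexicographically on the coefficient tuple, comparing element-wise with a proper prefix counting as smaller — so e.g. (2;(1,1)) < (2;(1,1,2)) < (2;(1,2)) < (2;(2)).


The 14 primitive collections of Σ (r=7, n=2):

  • {1,4}:  v_{1} + v_{4} = 0  ⟹  sig = (2;())
  • {6,7}:  v_{6} + v_{7} = 0  ⟹  sig = (2;())
  • {1,5}:  v_{1} + v_{5} = v_{2}  ⟹  sig = (2;(1))
  • {1,7}:  v_{1} + v_{7} = v_{5}  ⟹  sig = (2;(1))
  • {2,4}:  v_{2} + v_{4} = v_{5}  ⟹  sig = (2;(1))
  • {2,5}:  v_{2} + v_{5} = v_{3}  ⟹  sig = (2;(1))
  • {4,5}:  v_{4} + v_{5} = v_{7}  ⟹  sig = (2;(1))
  • {5,6}:  v_{5} + v_{6} = v_{1}  ⟹  sig = (2;(1))
  • {3,6}:  v_{3} + v_{6} = v_{1} + v_{2}  ⟹  sig = (2;(1,1))
  • {1,3}:  v_{1} + v_{3} = 2·v_{2}  ⟹  sig = (2;(2))
  • {2,6}:  v_{2} + v_{6} = 2·v_{1}  ⟹  sig = (2;(2))
  • {2,7}:  v_{2} + v_{7} = 2·v_{5}  ⟹  sig = (2;(2))
  • {3,4}:  v_{3} + v_{4} = 2·v_{5}  ⟹  sig = (2;(2))
  • {3,7}:  v_{3} + v_{7} = 3·v_{5}  ⟹  sig = (2;(3))

Signatures (|P|; sorted positive RHS coefficients), sorted:
    (2;())
    (2;())
    (2;(1))
    (2;(1))
    (2;(1))
    (2;(1))
    (2;(1))
    (2;(1))
    (2;(1,1))
    (2;(2))
    (2;(2))
    (2;(2))
    (2;(2))
    (2;(3))


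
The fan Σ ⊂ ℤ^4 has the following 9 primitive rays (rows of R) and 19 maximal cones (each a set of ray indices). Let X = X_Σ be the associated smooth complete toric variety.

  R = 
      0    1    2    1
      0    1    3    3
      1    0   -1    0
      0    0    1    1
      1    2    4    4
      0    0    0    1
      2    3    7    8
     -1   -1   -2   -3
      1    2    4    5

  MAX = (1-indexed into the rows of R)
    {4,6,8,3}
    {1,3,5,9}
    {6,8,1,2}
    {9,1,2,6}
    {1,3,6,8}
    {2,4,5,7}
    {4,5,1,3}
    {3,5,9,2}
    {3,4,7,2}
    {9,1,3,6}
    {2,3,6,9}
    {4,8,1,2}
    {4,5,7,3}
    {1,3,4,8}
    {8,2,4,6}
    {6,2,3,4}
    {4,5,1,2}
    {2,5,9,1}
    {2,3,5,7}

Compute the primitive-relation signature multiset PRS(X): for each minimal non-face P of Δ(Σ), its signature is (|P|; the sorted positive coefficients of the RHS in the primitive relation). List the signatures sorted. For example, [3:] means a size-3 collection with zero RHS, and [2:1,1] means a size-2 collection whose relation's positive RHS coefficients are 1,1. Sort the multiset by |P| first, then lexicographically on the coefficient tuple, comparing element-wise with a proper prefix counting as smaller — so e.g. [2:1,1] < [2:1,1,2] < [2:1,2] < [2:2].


Primitive collections (12):

  {5,6}:  v_{5} + v_{6} = v_{9}  →  sig = [2:1]
  {5,8}:  v_{5} + v_{8} = v_{1}  →  sig = [2:1]
  {7,8}:  v_{7} + v_{8} = v_{4} + v_{5}  →  sig = [2:1,1]
  {8,9}:  v_{8} + v_{9} = v_{1} + v_{6}  →  sig = [2:1,1]
  {1,7}:  v_{1} + v_{7} = v_{4} + 2·v_{5}  →  sig = [2:1,2]
  {4,9}:  v_{4} + v_{9} = 2·v_{2} + v_{3}  →  sig = [2:1,2]
  {7,9}:  v_{7} + v_{9} = 3·v_{2} + 2·v_{3} + v_{5}  →  sig = [2:1,2,3]
  {6,7}:  v_{6} + v_{7} = 3·v_{2} + 2·v_{3}  →  sig = [2:2,3]
  {2,3,8}:  v_{2} + v_{3} + v_{8} = 0  →  sig = [3:]
  {1,2,3}:  v_{1} + v_{2} + v_{3} = v_{5}  →  sig = [3:1]
  {1,4,6}:  v_{1} + v_{4} + v_{6} = v_{2}  →  sig = [3:1]
  {2,3,4,5}:  v_{2} + v_{3} + v_{4} + v_{5} = v_{7}  →  sig = [4:1]

so the primitive-relation signature multiset is
    |P|=2: 8 collections, coeffs (1), (1), (1,1), (1,1), (1,2), (1,2), (1,2,3), (2,3)
    |P|=3: 3 collections, coeffs (), (1), (1)
    |P|=4: 1 collection, coeffs (1)


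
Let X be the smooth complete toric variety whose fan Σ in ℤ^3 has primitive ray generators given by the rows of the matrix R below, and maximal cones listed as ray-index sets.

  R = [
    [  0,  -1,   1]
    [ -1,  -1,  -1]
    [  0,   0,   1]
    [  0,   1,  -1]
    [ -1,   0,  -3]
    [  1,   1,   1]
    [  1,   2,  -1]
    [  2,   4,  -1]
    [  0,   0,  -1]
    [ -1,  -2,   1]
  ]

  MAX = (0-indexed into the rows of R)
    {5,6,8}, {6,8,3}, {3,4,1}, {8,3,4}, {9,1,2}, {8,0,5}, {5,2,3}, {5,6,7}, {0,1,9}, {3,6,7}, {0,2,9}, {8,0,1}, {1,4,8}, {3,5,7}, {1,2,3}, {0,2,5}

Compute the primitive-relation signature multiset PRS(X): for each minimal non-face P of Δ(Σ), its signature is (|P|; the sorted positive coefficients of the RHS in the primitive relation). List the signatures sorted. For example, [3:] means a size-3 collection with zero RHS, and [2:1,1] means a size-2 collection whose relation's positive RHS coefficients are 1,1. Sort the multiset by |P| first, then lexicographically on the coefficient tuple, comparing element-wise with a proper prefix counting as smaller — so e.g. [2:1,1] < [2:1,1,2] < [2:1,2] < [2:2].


Σ has 25 primitive collections:

  P = {0,3}:  v_{0} + v_{3} = 0  so sig = [2:]
  P = {1,5}:  v_{1} + v_{5} = 0  so sig = [2:]
  P = {2,8}:  v_{2} + v_{8} = 0  so sig = [2:]
  P = {6,9}:  v_{6} + v_{9} = 0  so sig = [2:]
  P = {0,4}:  v_{0} + v_{4} = v_{1} + v_{8}  so sig = [2:1,1]
  P = {0,6}:  v_{0} + v_{6} = v_{5} + v_{8}  so sig = [2:1,1]
  P = {0,7}:  v_{0} + v_{7} = v_{5} + v_{6}  so sig = [2:1,1]
  P = {1,6}:  v_{1} + v_{6} = v_{3} + v_{8}  so sig = [2:1,1]
  P = {1,7}:  v_{1} + v_{7} = v_{3} + v_{6}  so sig = [2:1,1]
  P = {2,4}:  v_{2} + v_{4} = v_{1} + v_{3}  so sig = [2:1,1]
  P = {2,6}:  v_{2} + v_{6} = v_{3} + v_{5}  so sig = [2:1,1]
  P = {3,9}:  v_{3} + v_{9} = v_{1} + v_{2}  so sig = [2:1,1]
  P = {4,5}:  v_{4} + v_{5} = v_{3} + v_{8}  so sig = [2:1,1]
  P = {5,9}:  v_{5} + v_{9} = v_{0} + v_{2}  so sig = [2:1,1]
  P = {7,9}:  v_{7} + v_{9} = v_{3} + v_{5}  so sig = [2:1,1]
  P = {8,9}:  v_{8} + v_{9} = v_{0} + v_{1}  so sig = [2:1,1]
  P = {4,7}:  v_{4} + v_{7} = 2·v_{3} + v_{6} + v_{8}  so sig = [2:1,1,2]
  P = {4,9}:  v_{4} + v_{9} = 2·v_{1}  so sig = [2:2]
  P = {7,8}:  v_{7} + v_{8} = 2·v_{6}  so sig = [2:2]
  P = {2,7}:  v_{2} + v_{7} = 2·v_{3} + 2·v_{5}  so sig = [2:2,2]
  P = {4,6}:  v_{4} + v_{6} = 2·v_{3} + 2·v_{8}  so sig = [2:2,2]
  P = {0,1,2}:  v_{0} + v_{1} + v_{2} = v_{9}  so sig = [3:1]
  P = {1,3,8}:  v_{1} + v_{3} + v_{8} = v_{4}  so sig = [3:1]
  P = {3,5,6}:  v_{3} + v_{5} + v_{6} = v_{7}  so sig = [3:1]
  P = {3,5,8}:  v_{3} + v_{5} + v_{8} = v_{6}  so sig = [3:1]

Hence PRS(X_Σ) =
[[2:], [2:], [2:], [2:], [2:1,1], [2:1,1], [2:1,1], [2:1,1], [2:1,1], [2:1,1], [2:1,1], [2:1,1], [2:1,1], [2:1,1], [2:1,1], [2:1,1], [2:1,1,2], [2:2], [2:2], [2:2,2], [2:2,2], [3:1], [3:1], [3:1], [3:1]]


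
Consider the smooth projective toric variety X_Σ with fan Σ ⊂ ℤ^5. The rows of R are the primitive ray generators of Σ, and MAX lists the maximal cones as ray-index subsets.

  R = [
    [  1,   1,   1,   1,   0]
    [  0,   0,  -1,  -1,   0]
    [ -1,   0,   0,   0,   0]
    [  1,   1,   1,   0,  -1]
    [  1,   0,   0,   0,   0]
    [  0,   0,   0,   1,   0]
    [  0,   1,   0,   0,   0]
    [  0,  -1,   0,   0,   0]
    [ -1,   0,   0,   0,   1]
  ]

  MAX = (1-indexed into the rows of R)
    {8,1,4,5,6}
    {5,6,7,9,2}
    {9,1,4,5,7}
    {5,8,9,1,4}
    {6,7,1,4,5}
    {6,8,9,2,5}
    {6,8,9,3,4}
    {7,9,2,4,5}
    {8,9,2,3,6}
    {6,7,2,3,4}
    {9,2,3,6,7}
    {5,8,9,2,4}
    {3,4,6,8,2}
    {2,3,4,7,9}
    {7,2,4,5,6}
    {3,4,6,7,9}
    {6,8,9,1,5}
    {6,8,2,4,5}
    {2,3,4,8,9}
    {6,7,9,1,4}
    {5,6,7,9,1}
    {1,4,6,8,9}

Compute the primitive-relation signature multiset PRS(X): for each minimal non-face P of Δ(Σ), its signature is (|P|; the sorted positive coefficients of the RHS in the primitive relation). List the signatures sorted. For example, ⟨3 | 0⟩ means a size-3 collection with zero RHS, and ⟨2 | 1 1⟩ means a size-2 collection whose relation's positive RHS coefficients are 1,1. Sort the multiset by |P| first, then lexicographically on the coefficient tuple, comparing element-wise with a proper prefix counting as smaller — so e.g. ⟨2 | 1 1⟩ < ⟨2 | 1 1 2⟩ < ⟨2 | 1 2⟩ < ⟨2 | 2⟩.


|primitive collections| = 6. Relations:

  P={3,5}:  v_{3} + v_{5} = 0  ⇒ sig = ⟨2 | 0⟩
  P={7,8}:  v_{7} + v_{8} = 0  ⇒ sig = ⟨2 | 0⟩
  P={1,2}:  v_{1} + v_{2} = v_{5} + v_{7}  ⇒ sig = ⟨2 | 1 1⟩
  P={1,3}:  v_{1} + v_{3} = v_{4} + v_{6} + v_{9}  ⇒ sig = ⟨2 | 1 1 1⟩
  P={2,4,6,9}:  v_{2} + v_{4} + v_{6} + v_{9} = v_{7}  ⇒ sig = ⟨4 | 1⟩
  P={4,5,6,9}:  v_{4} + v_{5} + v_{6} + v_{9} = v_{1}  ⇒ sig = ⟨4 | 1⟩

Hence PRS(X_Σ) =
[⟨2 | 0⟩, ⟨2 | 0⟩, ⟨2 | 1 1⟩, ⟨2 | 1 1 1⟩, ⟨4 | 1⟩, ⟨4 | 1⟩]


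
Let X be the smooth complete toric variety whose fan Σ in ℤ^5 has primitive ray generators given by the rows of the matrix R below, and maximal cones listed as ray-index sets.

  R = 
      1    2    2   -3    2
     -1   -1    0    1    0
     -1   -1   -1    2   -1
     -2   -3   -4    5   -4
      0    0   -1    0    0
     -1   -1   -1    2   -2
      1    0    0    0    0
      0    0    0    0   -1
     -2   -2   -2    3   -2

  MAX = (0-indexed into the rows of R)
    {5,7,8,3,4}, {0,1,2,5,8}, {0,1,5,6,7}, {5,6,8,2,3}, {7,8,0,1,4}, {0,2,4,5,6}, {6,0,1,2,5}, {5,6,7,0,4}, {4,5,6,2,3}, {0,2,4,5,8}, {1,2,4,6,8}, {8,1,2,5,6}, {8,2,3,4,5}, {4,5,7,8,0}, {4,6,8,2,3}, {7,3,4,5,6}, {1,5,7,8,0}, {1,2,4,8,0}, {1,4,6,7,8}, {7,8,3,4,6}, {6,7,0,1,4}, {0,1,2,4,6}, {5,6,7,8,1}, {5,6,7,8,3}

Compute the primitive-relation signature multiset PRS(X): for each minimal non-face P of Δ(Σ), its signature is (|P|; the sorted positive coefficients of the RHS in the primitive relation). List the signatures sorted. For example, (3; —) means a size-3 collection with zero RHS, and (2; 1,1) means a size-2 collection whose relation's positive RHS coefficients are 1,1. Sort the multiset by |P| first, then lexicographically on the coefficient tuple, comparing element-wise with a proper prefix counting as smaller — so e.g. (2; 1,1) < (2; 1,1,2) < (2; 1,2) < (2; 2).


Δ(Σ) — 9 vertices, 6 min non-faces:

  {2,7}:  v_{2} + v_{7} = v_{5}  so sig = (2; 1)
  {0,3}:  v_{0} + v_{3} = v_{4} + v_{5}  so sig = (2; 1,1)
  {1,3}:  v_{1} + v_{3} = v_{6} + 2·v_{8}  so sig = (2; 1,2)
  {0,6,8}:  v_{0} + v_{6} + v_{8} = 0  so sig = (3; —)
  {1,4,5}:  v_{1} + v_{4} + v_{5} = v_{8}  so sig = (3; 1)
  {4,5,6,8}:  v_{4} + v_{5} + v_{6} + v_{8} = v_{3}  so sig = (4; 1)

Signatures (|P|; sorted positive RHS coefficients), sorted:
    (2; 1)
    (2; 1,1)
    (2; 1,2)
    (3; —)
    (3; 1)
    (4; 1)


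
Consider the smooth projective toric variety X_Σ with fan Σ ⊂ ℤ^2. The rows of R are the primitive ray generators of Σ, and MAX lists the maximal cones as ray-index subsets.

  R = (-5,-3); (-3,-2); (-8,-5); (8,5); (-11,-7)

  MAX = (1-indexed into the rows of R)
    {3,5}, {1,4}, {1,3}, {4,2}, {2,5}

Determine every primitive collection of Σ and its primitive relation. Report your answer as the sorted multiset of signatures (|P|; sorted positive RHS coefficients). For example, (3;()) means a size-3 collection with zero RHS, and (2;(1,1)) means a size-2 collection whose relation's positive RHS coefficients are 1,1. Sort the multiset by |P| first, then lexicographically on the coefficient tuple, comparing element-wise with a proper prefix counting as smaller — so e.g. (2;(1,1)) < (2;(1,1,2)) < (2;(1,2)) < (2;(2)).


5 collections generate NE(X_Σ); each relation:

  {3,4}:  v_{3} + v_{4} = 0 — sig = (2;())
  {1,2}:  v_{1} + v_{2} = v_{3} — sig = (2;(1))
  {2,3}:  v_{2} + v_{3} = v_{5} — sig = (2;(1))
  {4,5}:  v_{4} + v_{5} = v_{2} — sig = (2;(1))
  {1,5}:  v_{1} + v_{5} = 2·v_{3} — sig = (2;(2))

Signatures (|P|; sorted positive RHS coefficients), sorted:
{ (2;()),  (2;(1)) ×3,  (2;(2)) }


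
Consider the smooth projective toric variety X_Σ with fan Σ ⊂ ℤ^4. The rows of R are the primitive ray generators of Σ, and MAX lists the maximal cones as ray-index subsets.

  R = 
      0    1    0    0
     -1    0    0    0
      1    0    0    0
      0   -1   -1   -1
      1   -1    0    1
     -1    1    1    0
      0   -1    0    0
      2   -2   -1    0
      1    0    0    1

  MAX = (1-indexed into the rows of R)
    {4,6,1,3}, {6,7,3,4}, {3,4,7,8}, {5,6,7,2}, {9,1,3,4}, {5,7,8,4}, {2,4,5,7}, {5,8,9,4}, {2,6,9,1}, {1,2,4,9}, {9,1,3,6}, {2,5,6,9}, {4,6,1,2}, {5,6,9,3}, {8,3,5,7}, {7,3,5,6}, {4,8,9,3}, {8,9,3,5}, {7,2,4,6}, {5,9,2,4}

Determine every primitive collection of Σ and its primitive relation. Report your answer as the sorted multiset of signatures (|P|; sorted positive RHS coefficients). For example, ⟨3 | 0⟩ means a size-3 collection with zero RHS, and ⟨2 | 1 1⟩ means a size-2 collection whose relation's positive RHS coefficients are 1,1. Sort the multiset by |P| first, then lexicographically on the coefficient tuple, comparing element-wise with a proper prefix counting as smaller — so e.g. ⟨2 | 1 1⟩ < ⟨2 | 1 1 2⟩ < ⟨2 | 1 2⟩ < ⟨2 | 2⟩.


Minimal non-faces — 10 found among 9 rays, 20 max cones:

  • {1,7}:  v_{1} + v_{7} = 0  so sig = ⟨2 | 0⟩
  • {2,3}:  v_{2} + v_{3} = 0  so sig = ⟨2 | 0⟩
  • {1,5}:  v_{1} + v_{5} = v_{9}  so sig = ⟨2 | 1⟩
  • {7,9}:  v_{7} + v_{9} = v_{5}  so sig = ⟨2 | 1⟩
  • {2,8}:  v_{2} + v_{8} = v_{4} + v_{5}  so sig = ⟨2 | 1 1⟩
  • {6,8}:  v_{6} + v_{8} = v_{3} + v_{7}  so sig = ⟨2 | 1 1⟩
  • {1,8}:  v_{1} + v_{8} = v_{3} + v_{4} + v_{9}  so sig = ⟨2 | 1 1 1⟩
  • {4,6,9}:  v_{4} + v_{6} + v_{9} = 0  so sig = ⟨3 | 0⟩
  • {3,4,5}:  v_{3} + v_{4} + v_{5} = v_{8}  so sig = ⟨3 | 1⟩
  • {4,5,6}:  v_{4} + v_{5} + v_{6} = v_{7}  so sig = ⟨3 | 1⟩

Hence PRS(X_Σ) =
{ ⟨2 | 0⟩ ×2,  ⟨2 | 1⟩ ×2,  ⟨2 | 1 1⟩ ×2,  ⟨2 | 1 1 1⟩,  ⟨3 | 0⟩,  ⟨3 | 1⟩ ×2 }


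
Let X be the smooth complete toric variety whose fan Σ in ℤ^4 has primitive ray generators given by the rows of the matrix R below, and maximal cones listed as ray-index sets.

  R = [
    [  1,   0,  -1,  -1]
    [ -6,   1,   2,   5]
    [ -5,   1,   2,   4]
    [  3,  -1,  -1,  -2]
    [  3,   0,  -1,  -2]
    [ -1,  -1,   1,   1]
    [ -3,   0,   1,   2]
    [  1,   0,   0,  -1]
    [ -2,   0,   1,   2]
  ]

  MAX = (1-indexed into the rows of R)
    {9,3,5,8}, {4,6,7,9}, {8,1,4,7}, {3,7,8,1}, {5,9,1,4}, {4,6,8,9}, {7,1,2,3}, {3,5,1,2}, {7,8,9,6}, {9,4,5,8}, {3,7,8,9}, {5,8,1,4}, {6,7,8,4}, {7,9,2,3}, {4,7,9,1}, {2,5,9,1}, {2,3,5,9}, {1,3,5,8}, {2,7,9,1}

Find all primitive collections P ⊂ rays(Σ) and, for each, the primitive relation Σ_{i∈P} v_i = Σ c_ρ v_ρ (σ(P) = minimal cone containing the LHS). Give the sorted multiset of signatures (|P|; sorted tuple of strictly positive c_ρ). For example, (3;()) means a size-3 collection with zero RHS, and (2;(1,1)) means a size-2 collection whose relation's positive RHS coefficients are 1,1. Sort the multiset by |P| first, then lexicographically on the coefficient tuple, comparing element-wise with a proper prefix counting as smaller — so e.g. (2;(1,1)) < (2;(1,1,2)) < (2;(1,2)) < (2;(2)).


The 11 primitive collections of Σ (r=9, n=4):

  P = {5,7}:  v_{5} + v_{7} = 0 — sig = (2;())
  P = {2,8}:  v_{2} + v_{8} = v_{3} — sig = (2;(1))
  P = {3,4}:  v_{3} + v_{4} = v_{9} — sig = (2;(1))
  P = {1,6}:  v_{1} + v_{6} = v_{4} + v_{7} — sig = (2;(1,1))
  P = {5,6}:  v_{5} + v_{6} = v_{4} + v_{8} + v_{9} — sig = (2;(1,1,1))
  P = {3,6}:  v_{3} + v_{6} = v_{7} + v_{8} + 2·v_{9} — sig = (2;(1,1,2))
  P = {2,4}:  v_{2} + v_{4} = v_{1} + 2·v_{9} — sig = (2;(1,2))
  P = {2,6}:  v_{2} + v_{6} = v_{7} + 2·v_{9} — sig = (2;(1,2))
  P = {1,8,9}:  v_{1} + v_{8} + v_{9} = 0 — sig = (3;())
  P = {1,3,9}:  v_{1} + v_{3} + v_{9} = v_{2} — sig = (3;(1))
  P = {4,7,8,9}:  v_{4} + v_{7} + v_{8} + v_{9} = v_{6} — sig = (4;(1))

Signatures (|P|; sorted positive RHS coefficients), sorted:
{ (2;()),  (2;(1)) ×2,  (2;(1,1)),  (2;(1,1,1)),  (2;(1,1,2)),  (2;(1,2)) ×2,  (3;()),  (3;(1)),  (4;(1)) }
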